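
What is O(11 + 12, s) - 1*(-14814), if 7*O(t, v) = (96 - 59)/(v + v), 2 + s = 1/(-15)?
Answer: 6428721/434 ≈ 14813.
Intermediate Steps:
s = -31/15 (s = -2 + 1/(-15) = -2 - 1/15 = -31/15 ≈ -2.0667)
O(t, v) = 37/(14*v) (O(t, v) = ((96 - 59)/(v + v))/7 = (37/((2*v)))/7 = (37*(1/(2*v)))/7 = (37/(2*v))/7 = 37/(14*v))
O(11 + 12, s) - 1*(-14814) = 37/(14*(-31/15)) - 1*(-14814) = (37/14)*(-15/31) + 14814 = -555/434 + 14814 = 6428721/434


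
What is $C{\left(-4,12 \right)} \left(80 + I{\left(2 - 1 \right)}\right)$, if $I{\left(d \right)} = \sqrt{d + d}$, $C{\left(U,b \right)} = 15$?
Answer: $1200 + 15 \sqrt{2} \approx 1221.2$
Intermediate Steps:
$I{\left(d \right)} = \sqrt{2} \sqrt{d}$ ($I{\left(d \right)} = \sqrt{2 d} = \sqrt{2} \sqrt{d}$)
$C{\left(-4,12 \right)} \left(80 + I{\left(2 - 1 \right)}\right) = 15 \left(80 + \sqrt{2} \sqrt{2 - 1}\right) = 15 \left(80 + \sqrt{2} \sqrt{1}\right) = 15 \left(80 + \sqrt{2} \cdot 1\right) = 15 \left(80 + \sqrt{2}\right) = 1200 + 15 \sqrt{2}$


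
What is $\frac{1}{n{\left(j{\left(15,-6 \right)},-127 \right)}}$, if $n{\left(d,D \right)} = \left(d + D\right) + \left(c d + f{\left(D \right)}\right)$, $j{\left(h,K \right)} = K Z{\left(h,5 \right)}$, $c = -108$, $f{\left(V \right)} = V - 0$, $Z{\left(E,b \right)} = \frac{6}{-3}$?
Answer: $- \frac{1}{1538} \approx -0.0006502$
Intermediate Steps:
$Z{\left(E,b \right)} = -2$ ($Z{\left(E,b \right)} = 6 \left(- \frac{1}{3}\right) = -2$)
$f{\left(V \right)} = V$ ($f{\left(V \right)} = V + 0 = V$)
$j{\left(h,K \right)} = - 2 K$ ($j{\left(h,K \right)} = K \left(-2\right) = - 2 K$)
$n{\left(d,D \right)} = - 107 d + 2 D$ ($n{\left(d,D \right)} = \left(d + D\right) + \left(- 108 d + D\right) = \left(D + d\right) + \left(D - 108 d\right) = - 107 d + 2 D$)
$\frac{1}{n{\left(j{\left(15,-6 \right)},-127 \right)}} = \frac{1}{- 107 \left(\left(-2\right) \left(-6\right)\right) + 2 \left(-127\right)} = \frac{1}{\left(-107\right) 12 - 254} = \frac{1}{-1284 - 254} = \frac{1}{-1538} = - \frac{1}{1538}$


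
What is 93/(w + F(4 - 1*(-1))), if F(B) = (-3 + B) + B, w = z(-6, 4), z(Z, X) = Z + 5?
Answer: 31/2 ≈ 15.500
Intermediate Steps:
z(Z, X) = 5 + Z
w = -1 (w = 5 - 6 = -1)
F(B) = -3 + 2*B
93/(w + F(4 - 1*(-1))) = 93/(-1 + (-3 + 2*(4 - 1*(-1)))) = 93/(-1 + (-3 + 2*(4 + 1))) = 93/(-1 + (-3 + 2*5)) = 93/(-1 + (-3 + 10)) = 93/(-1 + 7) = 93/6 = (⅙)*93 = 31/2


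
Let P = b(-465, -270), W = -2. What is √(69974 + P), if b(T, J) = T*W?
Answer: 2*√17726 ≈ 266.28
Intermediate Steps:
b(T, J) = -2*T (b(T, J) = T*(-2) = -2*T)
P = 930 (P = -2*(-465) = 930)
√(69974 + P) = √(69974 + 930) = √70904 = 2*√17726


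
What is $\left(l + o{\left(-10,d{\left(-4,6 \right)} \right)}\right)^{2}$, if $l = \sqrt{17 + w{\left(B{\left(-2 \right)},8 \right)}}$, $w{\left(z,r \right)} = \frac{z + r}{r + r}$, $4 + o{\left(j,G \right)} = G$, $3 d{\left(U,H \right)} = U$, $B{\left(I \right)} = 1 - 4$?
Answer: $\frac{6589}{144} - \frac{8 \sqrt{277}}{3} \approx 1.3748$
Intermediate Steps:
$B{\left(I \right)} = -3$
$d{\left(U,H \right)} = \frac{U}{3}$
$o{\left(j,G \right)} = -4 + G$
$w{\left(z,r \right)} = \frac{r + z}{2 r}$
$l = \frac{\sqrt{277}}{4}$ ($l = \sqrt{17 + \frac{8 - 3}{2 \cdot 8}} = \sqrt{17 + \frac{1}{2} \cdot \frac{1}{8} \cdot 5} = \sqrt{17 + \frac{5}{16}} = \sqrt{\frac{277}{16}} = \frac{\sqrt{277}}{4} \approx 4.1608$)
$\left(l + o{\left(-10,d{\left(-4,6 \right)} \right)}\right)^{2} = \left(\frac{\sqrt{277}}{4} + \left(-4 + \frac{1}{3} \left(-4\right)\right)\right)^{2} = \left(\frac{\sqrt{277}}{4} - \frac{16}{3}\right)^{2} = \left(- \frac{16}{3} + \frac{\sqrt{277}}{4}\right)^{2}$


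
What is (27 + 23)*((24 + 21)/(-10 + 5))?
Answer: -450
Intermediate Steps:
(27 + 23)*((24 + 21)/(-10 + 5)) = 50*(45/(-5)) = 50*(45*(-⅕)) = 50*(-9) = -450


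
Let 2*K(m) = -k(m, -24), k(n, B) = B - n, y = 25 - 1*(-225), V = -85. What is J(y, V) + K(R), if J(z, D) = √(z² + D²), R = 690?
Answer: 357 + 5*√2789 ≈ 621.05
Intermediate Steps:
y = 250 (y = 25 + 225 = 250)
J(z, D) = √(D² + z²)
K(m) = 12 + m/2 (K(m) = (-(-24 - m))/2 = (24 + m)/2 = 12 + m/2)
J(y, V) + K(R) = √((-85)² + 250²) + (12 + (½)*690) = √(7225 + 62500) + (12 + 345) = √69725 + 357 = 5*√2789 + 357 = 357 + 5*√2789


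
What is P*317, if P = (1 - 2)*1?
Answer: -317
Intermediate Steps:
P = -1 (P = -1*1 = -1)
P*317 = -1*317 = -317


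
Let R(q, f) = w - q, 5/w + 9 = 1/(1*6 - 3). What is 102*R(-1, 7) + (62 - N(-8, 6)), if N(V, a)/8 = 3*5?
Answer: -193/13 ≈ -14.846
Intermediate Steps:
N(V, a) = 120 (N(V, a) = 8*(3*5) = 8*15 = 120)
w = -15/26 (w = 5/(-9 + 1/(1*6 - 3)) = 5/(-9 + 1/(6 - 3)) = 5/(-9 + 1/3) = 5/(-9 + ⅓) = 5/(-26/3) = 5*(-3/26) = -15/26 ≈ -0.57692)
R(q, f) = -15/26 - q
102*R(-1, 7) + (62 - N(-8, 6)) = 102*(-15/26 - 1*(-1)) + (62 - 1*120) = 102*(-15/26 + 1) + (62 - 120) = 102*(11/26) - 58 = 561/13 - 58 = -193/13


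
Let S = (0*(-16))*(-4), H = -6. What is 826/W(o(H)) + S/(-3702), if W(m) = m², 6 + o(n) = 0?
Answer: 413/18 ≈ 22.944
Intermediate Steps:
o(n) = -6 (o(n) = -6 + 0 = -6)
S = 0 (S = 0*(-4) = 0)
826/W(o(H)) + S/(-3702) = 826/((-6)²) + 0/(-3702) = 826/36 + 0*(-1/3702) = 826*(1/36) + 0 = 413/18 + 0 = 413/18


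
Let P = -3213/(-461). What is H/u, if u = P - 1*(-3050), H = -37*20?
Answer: -341140/1409263 ≈ -0.24207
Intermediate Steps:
P = 3213/461 (P = -3213*(-1/461) = 3213/461 ≈ 6.9696)
H = -740
u = 1409263/461 (u = 3213/461 - 1*(-3050) = 3213/461 + 3050 = 1409263/461 ≈ 3057.0)
H/u = -740/1409263/461 = -740*461/1409263 = -341140/1409263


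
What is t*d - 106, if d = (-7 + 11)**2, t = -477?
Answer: -7738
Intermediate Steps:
d = 16 (d = 4**2 = 16)
t*d - 106 = -477*16 - 106 = -7632 - 106 = -7738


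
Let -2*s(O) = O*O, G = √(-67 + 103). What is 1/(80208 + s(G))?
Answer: 1/80190 ≈ 1.2470e-5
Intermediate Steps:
G = 6 (G = √36 = 6)
s(O) = -O²/2 (s(O) = -O*O/2 = -O²/2)
1/(80208 + s(G)) = 1/(80208 - ½*6²) = 1/(80208 - ½*36) = 1/(80208 - 18) = 1/80190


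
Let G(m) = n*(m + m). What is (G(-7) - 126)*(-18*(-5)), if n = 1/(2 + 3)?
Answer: -11592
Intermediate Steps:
n = 1/5 ≈ 0.20000
G(m) = 2*m/5 (G(m) = (m + m)/5 = (2*m)/5 = 2*m/5)
(G(-7) - 126)*(-18*(-5)) = ((2/5)*(-7) - 126)*(-18*(-5)) = (-14/5 - 126)*90 = -644/5*90 = -11592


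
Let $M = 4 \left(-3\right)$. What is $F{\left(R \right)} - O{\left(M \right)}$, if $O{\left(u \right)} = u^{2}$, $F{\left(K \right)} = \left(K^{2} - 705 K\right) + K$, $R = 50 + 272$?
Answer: $-123148$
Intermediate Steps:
$M = -12$
$R = 322$
$F{\left(K \right)} = K^{2} - 704 K$
$F{\left(R \right)} - O{\left(M \right)} = 322 \left(-704 + 322\right) - \left(-12\right)^{2} = 322 \left(-382\right) - 144 = -123004 - 144 = -123148$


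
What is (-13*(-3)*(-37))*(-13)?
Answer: 18759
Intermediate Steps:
(-13*(-3)*(-37))*(-13) = (39*(-37))*(-13) = -1443*(-13) = 18759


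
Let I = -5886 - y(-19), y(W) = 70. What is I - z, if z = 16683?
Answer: -22639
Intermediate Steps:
I = -5956 (I = -5886 - 1*70 = -5886 - 70 = -5956)
I - z = -5956 - 1*16683 = -5956 - 16683 = -22639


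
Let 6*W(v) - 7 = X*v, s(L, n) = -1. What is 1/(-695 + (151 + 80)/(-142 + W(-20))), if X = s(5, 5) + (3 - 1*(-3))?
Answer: -15/10447 ≈ -0.0014358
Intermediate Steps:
X = 5 (X = -1 + (3 - 1*(-3)) = -1 + (3 + 3) = -1 + 6 = 5)
W(v) = 7/6 + 5*v/6 (W(v) = 7/6 + (5*v)/6 = 7/6 + 5*v/6)
1/(-695 + (151 + 80)/(-142 + W(-20))) = 1/(-695 + (151 + 80)/(-142 + (7/6 + (⅚)*(-20)))) = 1/(-695 + 231/(-142 + (7/6 - 50/3))) = 1/(-695 + 231/(-142 - 31/2)) = 1/(-695 + 231/(-315/2)) = 1/(-695 + 231*(-2/315)) = 1/(-695 - 22/15) = 1/(-10447/15) = -15/10447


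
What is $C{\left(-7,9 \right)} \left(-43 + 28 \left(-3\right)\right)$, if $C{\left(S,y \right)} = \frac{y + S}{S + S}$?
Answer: $\frac{127}{7} \approx 18.143$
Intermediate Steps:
$C{\left(S,y \right)} = \frac{S + y}{2 S}$
$C{\left(-7,9 \right)} \left(-43 + 28 \left(-3\right)\right) = \frac{-7 + 9}{2 \left(-7\right)} \left(-43 + 28 \left(-3\right)\right) = \frac{1}{2} \left(- \frac{1}{7}\right) 2 \left(-43 - 84\right) = \left(- \frac{1}{7}\right) \left(-127\right) = \frac{127}{7}$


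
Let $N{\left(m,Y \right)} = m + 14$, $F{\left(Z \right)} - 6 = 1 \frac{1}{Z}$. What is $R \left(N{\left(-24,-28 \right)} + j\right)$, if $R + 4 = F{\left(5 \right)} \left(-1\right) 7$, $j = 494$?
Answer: $- \frac{114708}{5} \approx -22942.0$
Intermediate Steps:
$F{\left(Z \right)} = 6 + \frac{1}{Z}$ ($F{\left(Z \right)} = 6 + 1 \frac{1}{Z} = 6 + \frac{1}{Z}$)
$N{\left(m,Y \right)} = 14 + m$
$R = - \frac{237}{5}$ ($R = -4 + \left(6 + \frac{1}{5}\right) \left(-1\right) 7 = -4 + \frac{31}{5} \left(-1\right) 7 = -4 - \frac{217}{5} = - \frac{237}{5} \approx -47.4$)
$R \left(N{\left(-24,-28 \right)} + j\right) = - \frac{237 \left(\left(14 - 24\right) + 494\right)}{5} = - \frac{237 \left(-10 + 494\right)}{5} = \left(- \frac{237}{5}\right) 484 = - \frac{114708}{5}$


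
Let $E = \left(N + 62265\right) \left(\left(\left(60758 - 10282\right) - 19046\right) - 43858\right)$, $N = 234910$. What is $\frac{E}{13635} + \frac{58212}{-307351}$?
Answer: $- \frac{20638862638664}{76195107} \approx -2.7087 \cdot 10^{5}$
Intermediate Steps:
$E = -3693290900$ ($E = \left(234910 + 62265\right) \left(\left(\left(60758 - 10282\right) - 19046\right) - 43858\right) = 297175 \left(\left(\left(60758 - 10282\right) - 19046\right) - 43858\right) = 297175 \left(\left(50476 - 19046\right) - 43858\right) = 297175 \left(31430 - 43858\right) = 297175 \left(-12428\right) = -3693290900$)
$\frac{E}{13635} + \frac{58212}{-307351} = - \frac{3693290900}{13635} + \frac{58212}{-307351} = \left(-3693290900\right) \frac{1}{13635} + 58212 \left(- \frac{1}{307351}\right) = - \frac{738658180}{2727} - \frac{5292}{27941} = - \frac{20638862638664}{76195107}$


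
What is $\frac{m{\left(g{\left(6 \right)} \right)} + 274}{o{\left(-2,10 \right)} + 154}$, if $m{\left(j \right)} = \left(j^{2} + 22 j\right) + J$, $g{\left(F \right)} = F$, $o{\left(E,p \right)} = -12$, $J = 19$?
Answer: $\frac{461}{142} \approx 3.2465$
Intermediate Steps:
$m{\left(j \right)} = 19 + j^{2} + 22 j$ ($m{\left(j \right)} = \left(j^{2} + 22 j\right) + 19 = 19 + j^{2} + 22 j$)
$\frac{m{\left(g{\left(6 \right)} \right)} + 274}{o{\left(-2,10 \right)} + 154} = \frac{\left(19 + 6^{2} + 22 \cdot 6\right) + 274}{-12 + 154} = \frac{\left(19 + 36 + 132\right) + 274}{142} = \left(187 + 274\right) \frac{1}{142} = 461 \cdot \frac{1}{142} = \frac{461}{142}$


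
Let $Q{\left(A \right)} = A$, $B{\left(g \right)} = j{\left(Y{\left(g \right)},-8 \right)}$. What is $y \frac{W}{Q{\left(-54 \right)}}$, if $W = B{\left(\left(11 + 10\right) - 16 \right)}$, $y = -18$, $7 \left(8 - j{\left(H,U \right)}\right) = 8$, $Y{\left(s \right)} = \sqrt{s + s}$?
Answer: $\frac{16}{7} \approx 2.2857$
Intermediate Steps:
$Y{\left(s \right)} = \sqrt{2} \sqrt{s}$ ($Y{\left(s \right)} = \sqrt{2 s} = \sqrt{2} \sqrt{s}$)
$j{\left(H,U \right)} = \frac{48}{7}$ ($j{\left(H,U \right)} = 8 - \frac{8}{7} = \frac{48}{7}$)
$B{\left(g \right)} = \frac{48}{7}$
$W = \frac{48}{7} \approx 6.8571$
$y \frac{W}{Q{\left(-54 \right)}} = - 18 \frac{48}{7 \left(-54\right)} = - 18 \cdot \frac{48}{7} \left(- \frac{1}{54}\right) = \left(-18\right) \left(- \frac{8}{63}\right) = \frac{16}{7}$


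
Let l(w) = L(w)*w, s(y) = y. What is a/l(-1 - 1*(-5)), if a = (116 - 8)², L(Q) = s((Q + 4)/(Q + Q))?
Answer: 2916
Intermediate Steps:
L(Q) = (4 + Q)/(2*Q) (L(Q) = (Q + 4)/(Q + Q) = (4 + Q)/((2*Q)) = (4 + Q)*(1/(2*Q)) = (4 + Q)/(2*Q))
a = 11664 (a = 108² = 11664)
l(w) = 2 + w/2 (l(w) = ((4 + w)/(2*w))*w = 2 + w/2)
a/l(-1 - 1*(-5)) = 11664/(2 + (-1 - 1*(-5))/2) = 11664/(2 + (-1 + 5)/2) = 11664/(2 + (½)*4) = 11664/(2 + 2) = 11664/4 = 11664*(¼) = 2916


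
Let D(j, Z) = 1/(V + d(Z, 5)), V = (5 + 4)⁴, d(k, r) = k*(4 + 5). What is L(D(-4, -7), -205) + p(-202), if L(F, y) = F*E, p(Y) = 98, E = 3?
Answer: 212269/2166 ≈ 98.000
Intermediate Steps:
d(k, r) = 9*k (d(k, r) = k*9 = 9*k)
V = 6561 (V = 9⁴ = 6561)
D(j, Z) = 1/(6561 + 9*Z)
L(F, y) = 3*F (L(F, y) = F*3 = 3*F)
L(D(-4, -7), -205) + p(-202) = 3*(1/(9*(729 - 7))) + 98 = 3*((⅑)/722) + 98 = 3*((⅑)*(1/722)) + 98 = 3*(1/6498) + 98 = 1/2166 + 98 = 212269/2166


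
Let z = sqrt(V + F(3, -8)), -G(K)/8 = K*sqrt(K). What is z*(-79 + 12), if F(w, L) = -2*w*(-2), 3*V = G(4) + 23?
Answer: -67*I*sqrt(15)/3 ≈ -86.497*I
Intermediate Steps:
G(K) = -8*K**(3/2) (G(K) = -8*K*sqrt(K) = -8*K**(3/2))
V = -41/3 (V = (-8*4**(3/2) + 23)/3 = (-8*8 + 23)/3 = (-64 + 23)/3 = (1/3)*(-41) = -41/3 ≈ -13.667)
F(w, L) = 4*w
z = I*sqrt(15)/3 (z = sqrt(-41/3 + 4*3) = sqrt(-41/3 + 12) = sqrt(-5/3) = I*sqrt(15)/3 ≈ 1.291*I)
z*(-79 + 12) = (I*sqrt(15)/3)*(-79 + 12) = (I*sqrt(15)/3)*(-67) = -67*I*sqrt(15)/3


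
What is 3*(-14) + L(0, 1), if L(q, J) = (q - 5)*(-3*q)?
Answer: -42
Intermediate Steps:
L(q, J) = -3*q*(-5 + q) (L(q, J) = (-5 + q)*(-3*q) = -3*q*(-5 + q))
3*(-14) + L(0, 1) = 3*(-14) + 3*0*(5 - 1*0) = -42 + 3*0*(5 + 0) = -42 + 3*0*5 = -42 + 0 = -42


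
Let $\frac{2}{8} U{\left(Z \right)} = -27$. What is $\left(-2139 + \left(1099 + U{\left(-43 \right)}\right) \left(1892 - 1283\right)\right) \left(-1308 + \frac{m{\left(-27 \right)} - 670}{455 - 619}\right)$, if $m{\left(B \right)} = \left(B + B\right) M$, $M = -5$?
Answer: $- \frac{32190668640}{41} \approx -7.8514 \cdot 10^{8}$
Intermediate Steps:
$U{\left(Z \right)} = -108$ ($U{\left(Z \right)} = 4 \left(-27\right) = -108$)
$m{\left(B \right)} = - 10 B$ ($m{\left(B \right)} = \left(B + B\right) \left(-5\right) = 2 B \left(-5\right) = - 10 B$)
$\left(-2139 + \left(1099 + U{\left(-43 \right)}\right) \left(1892 - 1283\right)\right) \left(-1308 + \frac{m{\left(-27 \right)} - 670}{455 - 619}\right) = \left(-2139 + \left(1099 - 108\right) \left(1892 - 1283\right)\right) \left(-1308 + \frac{\left(-10\right) \left(-27\right) - 670}{455 - 619}\right) = \left(-2139 + 991 \cdot 609\right) \left(-1308 + \frac{270 - 670}{-164}\right) = \left(-2139 + 603519\right) \left(-1308 - - \frac{100}{41}\right) = 601380 \left(-1308 + \frac{100}{41}\right) = 601380 \left(- \frac{53528}{41}\right) = - \frac{32190668640}{41}$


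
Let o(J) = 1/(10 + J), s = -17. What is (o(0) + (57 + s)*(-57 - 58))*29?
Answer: -1333971/10 ≈ -1.3340e+5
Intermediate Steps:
(o(0) + (57 + s)*(-57 - 58))*29 = (1/(10 + 0) + (57 - 17)*(-57 - 58))*29 = (1/10 + 40*(-115))*29 = (⅒ - 4600)*29 = -45999/10*29 = -1333971/10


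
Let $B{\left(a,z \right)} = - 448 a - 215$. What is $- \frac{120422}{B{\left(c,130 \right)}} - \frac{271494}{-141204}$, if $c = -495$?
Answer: $\frac{7190678357}{5213840030} \approx 1.3792$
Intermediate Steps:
$B{\left(a,z \right)} = -215 - 448 a$
$- \frac{120422}{B{\left(c,130 \right)}} - \frac{271494}{-141204} = - \frac{120422}{-215 - -221760} - \frac{271494}{-141204} = - \frac{120422}{-215 + 221760} - - \frac{45249}{23534} = - \frac{120422}{221545} + \frac{45249}{23534} = \frac{7190678357}{5213840030}$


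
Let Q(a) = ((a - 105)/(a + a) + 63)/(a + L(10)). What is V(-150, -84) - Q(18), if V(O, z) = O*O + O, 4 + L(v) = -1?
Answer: 3485873/156 ≈ 22345.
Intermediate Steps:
L(v) = -5 (L(v) = -4 - 1 = -5)
Q(a) = (63 + (-105 + a)/(2*a))/(-5 + a) (Q(a) = ((a - 105)/(a + a) + 63)/(a - 5) = ((-105 + a)/((2*a)) + 63)/(-5 + a) = ((-105 + a)*(1/(2*a)) + 63)/(-5 + a) = ((-105 + a)/(2*a) + 63)/(-5 + a) = (63 + (-105 + a)/(2*a))/(-5 + a))
V(O, z) = O + O**2 (V(O, z) = O**2 + O = O + O**2)
V(-150, -84) - Q(18) = -150*(1 - 150) - (-105 + 127*18)/(2*18*(-5 + 18)) = -150*(-149) - (-105 + 2286)/(2*18*13) = 22350 - 2181/(2*18*13) = 22350 - 1*727/156 = 22350 - 727/156 = 3485873/156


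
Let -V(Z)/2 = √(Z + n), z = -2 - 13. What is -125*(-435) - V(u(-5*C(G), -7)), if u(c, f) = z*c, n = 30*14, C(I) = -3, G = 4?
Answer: 54375 + 2*√195 ≈ 54403.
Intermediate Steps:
z = -15
n = 420
u(c, f) = -15*c
V(Z) = -2*√(420 + Z) (V(Z) = -2*√(Z + 420) = -2*√(420 + Z))
-125*(-435) - V(u(-5*C(G), -7)) = -125*(-435) - (-2)*√(420 - (-75)*(-3)) = 54375 - (-2)*√(420 - 15*15) = 54375 - (-2)*√(420 - 225) = 54375 - (-2)*√195 = 54375 + 2*√195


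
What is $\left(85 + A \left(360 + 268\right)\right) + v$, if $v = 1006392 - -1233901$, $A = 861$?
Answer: $2781086$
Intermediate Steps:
$v = 2240293$ ($v = 1006392 + 1233901 = 2240293$)
$\left(85 + A \left(360 + 268\right)\right) + v = \left(85 + 861 \left(360 + 268\right)\right) + 2240293 = \left(85 + 861 \cdot 628\right) + 2240293 = \left(85 + 540708\right) + 2240293 = 540793 + 2240293 = 2781086$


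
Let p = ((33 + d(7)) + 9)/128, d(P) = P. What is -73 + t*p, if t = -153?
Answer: -16841/128 ≈ -131.57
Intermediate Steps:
p = 49/128 (p = ((33 + 7) + 9)/128 = (40 + 9)*(1/128) = 49*(1/128) = 49/128 ≈ 0.38281)
-73 + t*p = -73 - 153*49/128 = -73 - 7497/128 = -16841/128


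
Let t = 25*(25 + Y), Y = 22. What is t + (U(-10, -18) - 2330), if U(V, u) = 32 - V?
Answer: -1113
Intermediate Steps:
t = 1175 (t = 25*(25 + 22) = 25*47 = 1175)
t + (U(-10, -18) - 2330) = 1175 + ((32 - 1*(-10)) - 2330) = 1175 + ((32 + 10) - 2330) = 1175 + (42 - 2330) = 1175 - 2288 = -1113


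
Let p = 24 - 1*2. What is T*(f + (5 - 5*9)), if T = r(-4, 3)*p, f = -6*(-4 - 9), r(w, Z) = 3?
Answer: 2508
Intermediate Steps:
p = 22 (p = 24 - 2 = 22)
f = 78 (f = -6*(-13) = 78)
T = 66 (T = 3*22 = 66)
T*(f + (5 - 5*9)) = 66*(78 + (5 - 5*9)) = 66*(78 + (5 - 45)) = 66*(78 - 40) = 66*38 = 2508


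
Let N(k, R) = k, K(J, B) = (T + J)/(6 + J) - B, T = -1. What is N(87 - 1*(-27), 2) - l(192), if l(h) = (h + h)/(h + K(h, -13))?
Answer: 4573002/40781 ≈ 112.14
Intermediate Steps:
K(J, B) = -B + (-1 + J)/(6 + J) (K(J, B) = (-1 + J)/(6 + J) - B = -B + (-1 + J)/(6 + J))
l(h) = 2*h/(h + (77 + 14*h)/(6 + h)) (l(h) = (h + h)/(h + (-1 + h - 6*(-13) - 1*(-13)*h)/(6 + h)) = (2*h)/(h + (-1 + h + 78 + 13*h)/(6 + h)) = (2*h)/(h + (77 + 14*h)/(6 + h)) = 2*h/(h + (77 + 14*h)/(6 + h)))
N(87 - 1*(-27), 2) - l(192) = (87 - 1*(-27)) - 2*192*(6 + 192)/(77 + 192² + 20*192) = (87 + 27) - 2*192*198/(77 + 36864 + 3840) = 114 - 2*192*198/40781 = 114 - 1*76032/40781 = 114 - 76032/40781 = 4573002/40781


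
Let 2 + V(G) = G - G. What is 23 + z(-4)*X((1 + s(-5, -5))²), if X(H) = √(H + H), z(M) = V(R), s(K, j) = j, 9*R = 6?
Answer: 23 - 8*√2 ≈ 11.686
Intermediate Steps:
R = ⅔ (R = (⅑)*6 = ⅔ ≈ 0.66667)
V(G) = -2 (V(G) = -2 + (G - G) = -2 + 0 = -2)
z(M) = -2
X(H) = √2*√H (X(H) = √(2*H) = √2*√H)
23 + z(-4)*X((1 + s(-5, -5))²) = 23 - 2*√2*√((1 - 5)²) = 23 - 2*√2*√((-4)²) = 23 - 2*√2*√16 = 23 - 2*√2*4 = 23 - 8*√2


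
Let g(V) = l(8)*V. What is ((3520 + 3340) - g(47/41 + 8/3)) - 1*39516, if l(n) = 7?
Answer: -4019971/123 ≈ -32683.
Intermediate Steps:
g(V) = 7*V
((3520 + 3340) - g(47/41 + 8/3)) - 1*39516 = ((3520 + 3340) - 7*(47/41 + 8/3)) - 1*39516 = (6860 - 7*(47*(1/41) + 8*(⅓))) - 39516 = (6860 - 7*(47/41 + 8/3)) - 39516 = (6860 - 7*469/123) - 39516 = (6860 - 1*3283/123) - 39516 = (6860 - 3283/123) - 39516 = 840497/123 - 39516 = -4019971/123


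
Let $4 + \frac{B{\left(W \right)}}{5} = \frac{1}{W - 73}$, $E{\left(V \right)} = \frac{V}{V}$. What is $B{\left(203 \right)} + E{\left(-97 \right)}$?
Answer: $- \frac{493}{26} \approx -18.962$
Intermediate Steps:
$E{\left(V \right)} = 1$
$B{\left(W \right)} = -20 + \frac{5}{-73 + W}$ ($B{\left(W \right)} = -20 + \frac{5}{W - 73} = -20 + \frac{5}{-73 + W}$)
$B{\left(203 \right)} + E{\left(-97 \right)} = \frac{5 \left(293 - 812\right)}{-73 + 203} + 1 = \frac{5 \left(293 - 812\right)}{130} + 1 = 5 \cdot \frac{1}{130} \left(-519\right) + 1 = - \frac{519}{26} + 1 = - \frac{493}{26}$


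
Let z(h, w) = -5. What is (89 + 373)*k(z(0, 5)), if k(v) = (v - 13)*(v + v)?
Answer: 83160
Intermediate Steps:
k(v) = 2*v*(-13 + v) (k(v) = (-13 + v)*(2*v) = 2*v*(-13 + v))
(89 + 373)*k(z(0, 5)) = (89 + 373)*(2*(-5)*(-13 - 5)) = 462*(2*(-5)*(-18)) = 462*180 = 83160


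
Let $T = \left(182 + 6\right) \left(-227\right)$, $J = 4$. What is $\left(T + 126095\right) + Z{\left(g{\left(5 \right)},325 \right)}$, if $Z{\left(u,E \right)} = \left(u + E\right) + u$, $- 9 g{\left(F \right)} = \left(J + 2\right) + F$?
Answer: $\frac{753674}{9} \approx 83742.0$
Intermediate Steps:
$g{\left(F \right)} = - \frac{2}{3} - \frac{F}{9}$ ($g{\left(F \right)} = - \frac{\left(4 + 2\right) + F}{9} = - \frac{6 + F}{9} = - \frac{2}{3} - \frac{F}{9}$)
$Z{\left(u,E \right)} = E + 2 u$ ($Z{\left(u,E \right)} = \left(E + u\right) + u = E + 2 u$)
$T = -42676$ ($T = 188 \left(-227\right) = -42676$)
$\left(T + 126095\right) + Z{\left(g{\left(5 \right)},325 \right)} = \left(-42676 + 126095\right) + \left(325 + 2 \left(- \frac{2}{3} - \frac{5}{9}\right)\right) = 83419 + \left(325 + 2 \left(- \frac{2}{3} - \frac{5}{9}\right)\right) = 83419 + \left(325 + 2 \left(- \frac{11}{9}\right)\right) = 83419 + \left(325 - \frac{22}{9}\right) = 83419 + \frac{2903}{9} = \frac{753674}{9}$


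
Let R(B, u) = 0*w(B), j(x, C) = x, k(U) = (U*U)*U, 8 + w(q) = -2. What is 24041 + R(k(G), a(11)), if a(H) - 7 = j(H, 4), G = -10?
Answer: 24041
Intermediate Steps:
w(q) = -10 (w(q) = -8 - 2 = -10)
k(U) = U³ (k(U) = U²*U = U³)
a(H) = 7 + H
R(B, u) = 0 (R(B, u) = 0*(-10) = 0)
24041 + R(k(G), a(11)) = 24041 + 0 = 24041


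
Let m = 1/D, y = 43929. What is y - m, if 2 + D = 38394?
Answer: 1686522167/38392 ≈ 43929.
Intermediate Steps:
D = 38392 (D = -2 + 38394 = 38392)
m = 1/38392 ≈ 2.6047e-5
y - m = 43929 - 1*1/38392 = 43929 - 1/38392 = 1686522167/38392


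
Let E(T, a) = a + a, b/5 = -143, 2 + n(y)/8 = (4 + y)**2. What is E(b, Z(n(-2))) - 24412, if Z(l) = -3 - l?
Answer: -24450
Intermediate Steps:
n(y) = -16 + 8*(4 + y)**2
b = -715 (b = 5*(-143) = -715)
E(T, a) = 2*a
E(b, Z(n(-2))) - 24412 = 2*(-3 - (-16 + 8*(4 - 2)**2)) - 24412 = 2*(-3 - (-16 + 8*2**2)) - 24412 = 2*(-3 - (-16 + 8*4)) - 24412 = 2*(-3 - (-16 + 32)) - 24412 = 2*(-3 - 1*16) - 24412 = 2*(-3 - 16) - 24412 = 2*(-19) - 24412 = -38 - 24412 = -24450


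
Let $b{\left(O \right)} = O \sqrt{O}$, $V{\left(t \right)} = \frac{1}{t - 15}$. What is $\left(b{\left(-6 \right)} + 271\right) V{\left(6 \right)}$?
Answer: $- \frac{271}{9} + \frac{2 i \sqrt{6}}{3} \approx -30.111 + 1.633 i$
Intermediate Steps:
$V{\left(t \right)} = \frac{1}{-15 + t}$
$b{\left(O \right)} = O^{\frac{3}{2}}$
$\left(b{\left(-6 \right)} + 271\right) V{\left(6 \right)} = \frac{\left(-6\right)^{\frac{3}{2}} + 271}{-15 + 6} = \frac{- 6 i \sqrt{6} + 271}{-9} = \left(271 - 6 i \sqrt{6}\right) \left(- \frac{1}{9}\right) = - \frac{271}{9} + \frac{2 i \sqrt{6}}{3}$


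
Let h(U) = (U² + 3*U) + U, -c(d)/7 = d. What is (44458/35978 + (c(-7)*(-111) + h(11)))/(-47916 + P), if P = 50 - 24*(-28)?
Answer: 13550251/121281838 ≈ 0.11173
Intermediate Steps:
c(d) = -7*d
h(U) = U² + 4*U
P = 722 (P = 50 + 672 = 722)
(44458/35978 + (c(-7)*(-111) + h(11)))/(-47916 + P) = (44458/35978 + (-7*(-7)*(-111) + 11*(4 + 11)))/(-47916 + 722) = (44458*(1/35978) + (49*(-111) + 11*15))/(-47194) = (22229/17989 + (-5439 + 165))*(-1/47194) = (22229/17989 - 5274)*(-1/47194) = -94851757/17989*(-1/47194) = 13550251/121281838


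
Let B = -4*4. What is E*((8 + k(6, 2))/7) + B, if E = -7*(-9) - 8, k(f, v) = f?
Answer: 94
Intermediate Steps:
B = -16
E = 55 (E = 63 - 8 = 55)
E*((8 + k(6, 2))/7) + B = 55*((8 + 6)/7) - 16 = 55*(14*(⅐)) - 16 = 55*2 - 16 = 110 - 16 = 94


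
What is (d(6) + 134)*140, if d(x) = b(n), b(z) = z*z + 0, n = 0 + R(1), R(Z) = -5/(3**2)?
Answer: 1523060/81 ≈ 18803.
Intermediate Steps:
R(Z) = -5/9
n = -5/9 (n = 0 - 5/9 = -5/9 ≈ -0.55556)
b(z) = z**2 (b(z) = z**2 + 0 = z**2)
d(x) = 25/81 (d(x) = (-5/9)**2 = 25/81)
(d(6) + 134)*140 = (25/81 + 134)*140 = (10879/81)*140 = 1523060/81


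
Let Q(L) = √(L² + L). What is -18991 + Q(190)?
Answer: -18991 + √36290 ≈ -18801.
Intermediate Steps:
Q(L) = √(L + L²)
-18991 + Q(190) = -18991 + √(190*(1 + 190)) = -18991 + √(190*191) = -18991 + √36290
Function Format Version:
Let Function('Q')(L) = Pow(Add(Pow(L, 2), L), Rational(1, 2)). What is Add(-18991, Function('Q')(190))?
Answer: Add(-18991, Pow(36290, Rational(1, 2))) ≈ -18801.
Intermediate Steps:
Function('Q')(L) = Pow(Add(L, Pow(L, 2)), Rational(1, 2))
Add(-18991, Function('Q')(190)) = Add(-18991, Pow(Mul(190, Add(1, 190)), Rational(1, 2))) = Add(-18991, Pow(Mul(190, 191), Rational(1, 2))) = Add(-18991, Pow(36290, Rational(1, 2)))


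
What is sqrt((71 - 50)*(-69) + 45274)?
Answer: 5*sqrt(1753) ≈ 209.34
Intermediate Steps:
sqrt((71 - 50)*(-69) + 45274) = sqrt(21*(-69) + 45274) = sqrt(-1449 + 45274) = sqrt(43825) = 5*sqrt(1753)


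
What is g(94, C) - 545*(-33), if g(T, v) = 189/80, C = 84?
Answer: 1438989/80 ≈ 17987.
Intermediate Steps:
g(T, v) = 189/80 (g(T, v) = 189*(1/80) = 189/80)
g(94, C) - 545*(-33) = 189/80 - 545*(-33) = 189/80 - 1*(-17985) = 189/80 + 17985 = 1438989/80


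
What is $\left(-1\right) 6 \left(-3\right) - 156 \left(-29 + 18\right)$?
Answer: $1734$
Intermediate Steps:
$\left(-1\right) 6 \left(-3\right) - 156 \left(-29 + 18\right) = \left(-6\right) \left(-3\right) - -1716 = 18 + 1716 = 1734$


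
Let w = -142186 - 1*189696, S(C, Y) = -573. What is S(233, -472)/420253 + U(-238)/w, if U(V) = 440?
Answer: -187539853/69737203073 ≈ -0.0026892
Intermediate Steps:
w = -331882 (w = -142186 - 189696 = -331882)
S(233, -472)/420253 + U(-238)/w = -573/420253 + 440/(-331882) = -573*1/420253 + 440*(-1/331882) = -573/420253 - 220/165941 = -187539853/69737203073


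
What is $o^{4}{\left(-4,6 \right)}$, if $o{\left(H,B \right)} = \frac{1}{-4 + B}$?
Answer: $\frac{1}{16} \approx 0.0625$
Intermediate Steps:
$o^{4}{\left(-4,6 \right)} = \left(\frac{1}{-4 + 6}\right)^{4} = \left(\frac{1}{2}\right)^{4} = \frac{1}{16}$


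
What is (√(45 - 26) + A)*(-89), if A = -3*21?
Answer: 5607 - 89*√19 ≈ 5219.1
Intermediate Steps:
A = -63
(√(45 - 26) + A)*(-89) = (√(45 - 26) - 63)*(-89) = (√19 - 63)*(-89) = (-63 + √19)*(-89) = 5607 - 89*√19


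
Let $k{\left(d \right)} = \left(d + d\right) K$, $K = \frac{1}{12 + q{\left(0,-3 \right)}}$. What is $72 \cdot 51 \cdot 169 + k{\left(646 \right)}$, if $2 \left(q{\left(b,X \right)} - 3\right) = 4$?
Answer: $620644$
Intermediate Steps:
$q{\left(b,X \right)} = 5$ ($q{\left(b,X \right)} = 3 + \frac{1}{2} \cdot 4 = 3 + 2 = 5$)
$K = \frac{1}{17}$ ($K = \frac{1}{12 + 5} = \frac{1}{17} \approx 0.058824$)
$k{\left(d \right)} = \frac{2 d}{17}$ ($k{\left(d \right)} = \left(d + d\right) \frac{1}{17} = 2 d \frac{1}{17} = \frac{2 d}{17}$)
$72 \cdot 51 \cdot 169 + k{\left(646 \right)} = 72 \cdot 51 \cdot 169 + \frac{2}{17} \cdot 646 = 3672 \cdot 169 + 76 = 620568 + 76 = 620644$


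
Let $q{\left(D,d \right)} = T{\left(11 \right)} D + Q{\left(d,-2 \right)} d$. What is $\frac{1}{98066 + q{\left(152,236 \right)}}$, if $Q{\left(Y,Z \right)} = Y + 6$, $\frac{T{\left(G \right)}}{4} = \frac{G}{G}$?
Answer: $\frac{1}{155786} \approx 6.4191 \cdot 10^{-6}$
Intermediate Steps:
$T{\left(G \right)} = 4$ ($T{\left(G \right)} = 4 \frac{G}{G} = 4 \cdot 1 = 4$)
$Q{\left(Y,Z \right)} = 6 + Y$
$q{\left(D,d \right)} = 4 D + d \left(6 + d\right)$ ($q{\left(D,d \right)} = 4 D + \left(6 + d\right) d = 4 D + d \left(6 + d\right)$)
$\frac{1}{98066 + q{\left(152,236 \right)}} = \frac{1}{98066 + \left(4 \cdot 152 + 236 \left(6 + 236\right)\right)} = \frac{1}{98066 + \left(608 + 236 \cdot 242\right)} = \frac{1}{98066 + \left(608 + 57112\right)} = \frac{1}{98066 + 57720} = \frac{1}{155786}$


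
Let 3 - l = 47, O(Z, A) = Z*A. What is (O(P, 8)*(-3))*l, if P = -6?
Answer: -6336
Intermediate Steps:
O(Z, A) = A*Z
l = -44 (l = 3 - 1*47 = 3 - 47 = -44)
(O(P, 8)*(-3))*l = ((8*(-6))*(-3))*(-44) = -48*(-3)*(-44) = 144*(-44) = -6336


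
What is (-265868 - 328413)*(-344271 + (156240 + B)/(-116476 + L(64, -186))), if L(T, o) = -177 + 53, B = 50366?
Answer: 11927874926013443/58300 ≈ 2.0459e+11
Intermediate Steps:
L(T, o) = -124
(-265868 - 328413)*(-344271 + (156240 + B)/(-116476 + L(64, -186))) = (-265868 - 328413)*(-344271 + (156240 + 50366)/(-116476 - 124)) = -594281*(-344271 + 206606/(-116600)) = -594281*(-344271 + 206606*(-1/116600)) = -594281*(-344271 - 103303/58300) = -594281*(-20071102603/58300) = 11927874926013443/58300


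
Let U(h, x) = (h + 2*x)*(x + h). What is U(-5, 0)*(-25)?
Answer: -625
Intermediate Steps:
U(h, x) = (h + x)*(h + 2*x) (U(h, x) = (h + 2*x)*(h + x) = (h + x)*(h + 2*x))
U(-5, 0)*(-25) = ((-5)**2 + 2*0**2 + 3*(-5)*0)*(-25) = (25 + 2*0 + 0)*(-25) = (25 + 0 + 0)*(-25) = 25*(-25) = -625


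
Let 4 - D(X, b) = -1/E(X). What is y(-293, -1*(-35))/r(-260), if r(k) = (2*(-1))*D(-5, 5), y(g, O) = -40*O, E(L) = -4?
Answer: 560/3 ≈ 186.67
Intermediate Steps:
D(X, b) = 15/4 (D(X, b) = 4 - (-1)/(-4) = 4 - (-1)*(-1)/4 = 4 - 1*¼ = 4 - ¼ = 15/4)
r(k) = -15/2 (r(k) = (2*(-1))*(15/4) = -2*15/4 = -15/2)
y(-293, -1*(-35))/r(-260) = (-(-40)*(-35))/(-15/2) = -40*35*(-2/15) = -1400*(-2/15) = 560/3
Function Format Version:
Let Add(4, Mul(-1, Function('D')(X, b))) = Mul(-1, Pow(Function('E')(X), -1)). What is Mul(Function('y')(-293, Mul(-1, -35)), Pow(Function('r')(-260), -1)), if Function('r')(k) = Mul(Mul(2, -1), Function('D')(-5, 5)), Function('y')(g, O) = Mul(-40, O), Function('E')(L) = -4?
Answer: Rational(560, 3) ≈ 186.67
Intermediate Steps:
Function('D')(X, b) = Rational(15, 4) (Function('D')(X, b) = Add(4, Mul(-1, Mul(-1, Pow(-4, -1)))) = Add(4, Mul(-1, Mul(-1, Rational(-1, 4)))) = Add(4, Mul(-1, Rational(1, 4))) = Add(4, Rational(-1, 4)) = Rational(15, 4))
Function('r')(k) = Rational(-15, 2) (Function('r')(k) = Mul(Mul(2, -1), Rational(15, 4)) = Mul(-2, Rational(15, 4)) = Rational(-15, 2))
Mul(Function('y')(-293, Mul(-1, -35)), Pow(Function('r')(-260), -1)) = Mul(Mul(-40, Mul(-1, -35)), Pow(Rational(-15, 2), -1)) = Mul(Mul(-40, 35), Rational(-2, 15)) = Mul(-1400, Rational(-2, 15)) = Rational(560, 3)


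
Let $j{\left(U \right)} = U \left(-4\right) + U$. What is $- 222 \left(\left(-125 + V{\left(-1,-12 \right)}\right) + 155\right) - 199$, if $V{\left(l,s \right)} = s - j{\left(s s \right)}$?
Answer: $-100099$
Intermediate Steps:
$j{\left(U \right)} = - 3 U$ ($j{\left(U \right)} = - 4 U + U = - 3 U$)
$V{\left(l,s \right)} = s + 3 s^{2}$ ($V{\left(l,s \right)} = s - - 3 s s = s - - 3 s^{2} = s + 3 s^{2}$)
$- 222 \left(\left(-125 + V{\left(-1,-12 \right)}\right) + 155\right) - 199 = - 222 \left(\left(-125 - 12 \left(1 + 3 \left(-12\right)\right)\right) + 155\right) - 199 = - 222 \left(\left(-125 - 12 \left(1 - 36\right)\right) + 155\right) - 199 = - 222 \left(\left(-125 - -420\right) + 155\right) - 199 = - 222 \left(\left(-125 + 420\right) + 155\right) - 199 = - 222 \left(295 + 155\right) - 199 = \left(-222\right) 450 - 199 = -99900 - 199 = -100099$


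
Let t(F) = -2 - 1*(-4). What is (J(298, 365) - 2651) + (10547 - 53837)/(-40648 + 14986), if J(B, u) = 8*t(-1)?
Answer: -866360/329 ≈ -2633.3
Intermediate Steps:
t(F) = 2 (t(F) = -2 + 4 = 2)
J(B, u) = 16 (J(B, u) = 8*2 = 16)
(J(298, 365) - 2651) + (10547 - 53837)/(-40648 + 14986) = (16 - 2651) + (10547 - 53837)/(-40648 + 14986) = -2635 - 43290/(-25662) = -2635 - 43290*(-1/25662) = -2635 + 555/329 = -866360/329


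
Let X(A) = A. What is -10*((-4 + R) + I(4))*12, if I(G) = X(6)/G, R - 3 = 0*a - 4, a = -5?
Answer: 420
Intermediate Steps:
R = -1 (R = 3 + (0*(-5) - 4) = 3 + (0 - 4) = 3 - 4 = -1)
I(G) = 6/G
-10*((-4 + R) + I(4))*12 = -10*((-4 - 1) + 6/4)*12 = -10*(-5 + 6*(¼))*12 = -10*(-5 + 3/2)*12 = -10*(-7/2)*12 = 35*12 = 420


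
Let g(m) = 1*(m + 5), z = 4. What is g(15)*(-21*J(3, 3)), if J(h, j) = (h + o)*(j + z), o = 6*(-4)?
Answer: 61740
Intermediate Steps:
g(m) = 5 + m (g(m) = 1*(5 + m) = 5 + m)
o = -24
J(h, j) = (-24 + h)*(4 + j) (J(h, j) = (h - 24)*(j + 4) = (-24 + h)*(4 + j))
g(15)*(-21*J(3, 3)) = (5 + 15)*(-21*(-96 - 24*3 + 4*3 + 3*3)) = 20*(-21*(-96 - 72 + 12 + 9)) = 20*(-21*(-147)) = 20*3087 = 61740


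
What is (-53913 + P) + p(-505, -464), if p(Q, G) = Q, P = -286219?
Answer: -340637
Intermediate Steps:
(-53913 + P) + p(-505, -464) = (-53913 - 286219) - 505 = -340132 - 505 = -340637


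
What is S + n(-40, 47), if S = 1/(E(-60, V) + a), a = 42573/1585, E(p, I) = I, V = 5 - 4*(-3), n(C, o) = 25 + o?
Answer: 5006881/69518 ≈ 72.023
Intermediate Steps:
V = 17 (V = 5 + 12 = 17)
a = 42573/1585 (a = 42573*(1/1585) = 42573/1585 ≈ 26.860)
S = 1585/69518 (S = 1/(17 + 42573/1585) = 1/(69518/1585) = 1585/69518 ≈ 0.022800)
S + n(-40, 47) = 1585/69518 + (25 + 47) = 1585/69518 + 72 = 5006881/69518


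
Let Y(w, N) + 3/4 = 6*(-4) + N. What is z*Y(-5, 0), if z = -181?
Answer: 17919/4 ≈ 4479.8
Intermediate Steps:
Y(w, N) = -99/4 + N (Y(w, N) = -¾ + (6*(-4) + N) = -¾ + (-24 + N) = -99/4 + N)
z*Y(-5, 0) = -181*(-99/4 + 0) = -181*(-99/4) = 17919/4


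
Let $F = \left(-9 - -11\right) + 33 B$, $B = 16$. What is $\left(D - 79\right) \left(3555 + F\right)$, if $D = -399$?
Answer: $-1952630$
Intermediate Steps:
$F = 530$ ($F = \left(-9 - -11\right) + 33 \cdot 16 = \left(-9 + 11\right) + 528 = 2 + 528 = 530$)
$\left(D - 79\right) \left(3555 + F\right) = \left(-399 - 79\right) \left(3555 + 530\right) = \left(-478\right) 4085 = -1952630$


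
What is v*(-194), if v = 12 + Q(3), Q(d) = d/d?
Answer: -2522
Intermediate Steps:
Q(d) = 1
v = 13 (v = 12 + 1 = 13)
v*(-194) = 13*(-194) = -2522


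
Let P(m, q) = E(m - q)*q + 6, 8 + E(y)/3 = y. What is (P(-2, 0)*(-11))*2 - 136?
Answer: -268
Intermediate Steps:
E(y) = -24 + 3*y
P(m, q) = 6 + q*(-24 - 3*q + 3*m) (P(m, q) = (-24 + 3*(m - q))*q + 6 = (-24 + (-3*q + 3*m))*q + 6 = (-24 - 3*q + 3*m)*q + 6 = q*(-24 - 3*q + 3*m) + 6 = 6 + q*(-24 - 3*q + 3*m))
(P(-2, 0)*(-11))*2 - 136 = ((6 + 3*0*(-8 - 2 - 1*0))*(-11))*2 - 136 = ((6 + 3*0*(-8 - 2 + 0))*(-11))*2 - 136 = ((6 + 3*0*(-10))*(-11))*2 - 136 = ((6 + 0)*(-11))*2 - 136 = (6*(-11))*2 - 136 = -66*2 - 136 = -132 - 136 = -268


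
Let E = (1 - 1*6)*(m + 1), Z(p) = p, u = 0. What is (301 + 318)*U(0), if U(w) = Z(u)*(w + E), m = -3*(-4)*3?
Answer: 0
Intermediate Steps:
m = 36 (m = 12*3 = 36)
E = -185 (E = (1 - 1*6)*(36 + 1) = (1 - 6)*37 = -5*37 = -185)
U(w) = 0 (U(w) = 0*(w - 185) = 0*(-185 + w) = 0)
(301 + 318)*U(0) = (301 + 318)*0 = 619*0 = 0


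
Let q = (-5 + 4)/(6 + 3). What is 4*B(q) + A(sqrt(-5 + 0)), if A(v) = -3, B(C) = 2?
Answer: 5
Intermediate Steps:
q = -1/9 ≈ -0.11111
4*B(q) + A(sqrt(-5 + 0)) = 4*2 - 3 = 8 - 3 = 5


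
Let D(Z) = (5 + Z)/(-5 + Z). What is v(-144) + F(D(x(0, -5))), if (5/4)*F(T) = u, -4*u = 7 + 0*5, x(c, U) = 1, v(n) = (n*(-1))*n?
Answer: -103687/5 ≈ -20737.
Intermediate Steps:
v(n) = -n**2 (v(n) = (-n)*n = -n**2)
D(Z) = (5 + Z)/(-5 + Z)
u = -7/4 (u = -(7 + 0*5)/4 = -(7 + 0)/4 = -1/4*7 = -7/4 ≈ -1.7500)
F(T) = -7/5 (F(T) = (4/5)*(-7/4) = -7/5)
v(-144) + F(D(x(0, -5))) = -1*(-144)**2 - 7/5 = -1*20736 - 7/5 = -20736 - 7/5 = -103687/5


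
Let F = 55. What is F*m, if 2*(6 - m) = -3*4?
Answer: 660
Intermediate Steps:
m = 12 (m = 6 - (-3)*4/2 = 6 - ½*(-12) = 6 + 6 = 12)
F*m = 55*12 = 660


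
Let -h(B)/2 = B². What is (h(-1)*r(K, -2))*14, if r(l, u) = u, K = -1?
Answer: 56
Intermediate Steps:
h(B) = -2*B²
(h(-1)*r(K, -2))*14 = (-2*(-1)²*(-2))*14 = (-2*1*(-2))*14 = -2*(-2)*14 = 4*14 = 56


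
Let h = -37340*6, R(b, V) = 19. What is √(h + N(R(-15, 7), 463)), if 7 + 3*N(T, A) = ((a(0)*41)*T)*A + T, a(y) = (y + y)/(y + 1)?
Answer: 2*I*√56009 ≈ 473.32*I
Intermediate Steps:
a(y) = 2*y/(1 + y) (a(y) = (2*y)/(1 + y) = 2*y/(1 + y))
h = -224040
N(T, A) = -7/3 + T/3 (N(T, A) = -7/3 + ((((2*0/(1 + 0))*41)*T)*A + T)/3 = -7/3 + ((((2*0/1)*41)*T)*A + T)/3 = -7/3 + ((((2*0*1)*41)*T)*A + T)/3 = -7/3 + (((0*41)*T)*A + T)/3 = -7/3 + ((0*T)*A + T)/3 = -7/3 + (0*A + T)/3 = -7/3 + (0 + T)/3 = -7/3 + T/3)
√(h + N(R(-15, 7), 463)) = √(-224040 + (-7/3 + (⅓)*19)) = √(-224040 + (-7/3 + 19/3)) = √(-224040 + 4) = √(-224036) = 2*I*√56009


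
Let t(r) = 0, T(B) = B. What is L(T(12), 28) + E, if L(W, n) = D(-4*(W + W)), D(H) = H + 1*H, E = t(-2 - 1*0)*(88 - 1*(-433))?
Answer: -192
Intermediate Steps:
E = 0 (E = 0*(88 - 1*(-433)) = 0*(88 + 433) = 0*521 = 0)
D(H) = 2*H (D(H) = H + H = 2*H)
L(W, n) = -16*W (L(W, n) = 2*(-4*(W + W)) = 2*(-8*W) = -16*W)
L(T(12), 28) + E = -16*12 + 0 = -192 + 0 = -192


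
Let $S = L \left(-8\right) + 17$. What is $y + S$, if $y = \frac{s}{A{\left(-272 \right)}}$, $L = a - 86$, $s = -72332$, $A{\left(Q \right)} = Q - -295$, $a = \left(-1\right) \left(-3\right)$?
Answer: $- \frac{56669}{23} \approx -2463.9$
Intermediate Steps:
$a = 3$
$A{\left(Q \right)} = 295 + Q$ ($A{\left(Q \right)} = Q + 295 = 295 + Q$)
$L = -83$ ($L = 3 - 86 = -83$)
$y = - \frac{72332}{23}$ ($y = - \frac{72332}{295 - 272} = - \frac{72332}{23} \approx -3144.9$)
$S = 681$ ($S = \left(-83\right) \left(-8\right) + 17 = 664 + 17 = 681$)
$y + S = - \frac{72332}{23} + 681 = - \frac{56669}{23}$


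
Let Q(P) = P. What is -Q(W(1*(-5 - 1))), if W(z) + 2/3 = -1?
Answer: 5/3 ≈ 1.6667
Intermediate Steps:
W(z) = -5/3 (W(z) = -2/3 - 1 = -5/3)
-Q(W(1*(-5 - 1))) = -1*(-5/3) = 5/3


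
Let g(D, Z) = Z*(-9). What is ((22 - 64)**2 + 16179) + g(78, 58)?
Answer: 17421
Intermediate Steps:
g(D, Z) = -9*Z
((22 - 64)**2 + 16179) + g(78, 58) = ((22 - 64)**2 + 16179) - 9*58 = ((-42)**2 + 16179) - 522 = (1764 + 16179) - 522 = 17943 - 522 = 17421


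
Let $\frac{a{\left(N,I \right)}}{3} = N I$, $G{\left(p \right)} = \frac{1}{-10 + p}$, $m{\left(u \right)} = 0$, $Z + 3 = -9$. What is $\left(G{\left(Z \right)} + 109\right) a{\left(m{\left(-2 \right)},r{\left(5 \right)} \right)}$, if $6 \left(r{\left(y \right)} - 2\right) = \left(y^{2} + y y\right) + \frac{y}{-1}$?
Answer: $0$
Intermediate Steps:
$Z = -12$ ($Z = -3 - 9 = -12$)
$r{\left(y \right)} = 2 - \frac{y}{6} + \frac{y^{2}}{3}$ ($r{\left(y \right)} = 2 + \frac{\left(y^{2} + y y\right) + \frac{y}{-1}}{6} = 2 + \frac{\left(y^{2} + y^{2}\right) + y \left(-1\right)}{6} = 2 + \frac{2 y^{2} - y}{6} = 2 + \frac{- y + 2 y^{2}}{6} = 2 + \left(- \frac{y}{6} + \frac{y^{2}}{3}\right) = 2 - \frac{y}{6} + \frac{y^{2}}{3}$)
$a{\left(N,I \right)} = 3 I N$ ($a{\left(N,I \right)} = 3 N I = 3 I N$)
$\left(G{\left(Z \right)} + 109\right) a{\left(m{\left(-2 \right)},r{\left(5 \right)} \right)} = \left(\frac{1}{-10 - 12} + 109\right) 3 \left(2 - \frac{5}{6} + \frac{5^{2}}{3}\right) 0 = \left(\frac{1}{-22} + 109\right) 3 \left(2 - \frac{5}{6} + \frac{1}{3} \cdot 25\right) 0 = \left(- \frac{1}{22} + 109\right) 3 \left(2 - \frac{5}{6} + \frac{25}{3}\right) 0 = \frac{2397 \cdot 3 \cdot \frac{19}{2} \cdot 0}{22} = \frac{2397}{22} \cdot 0 = 0$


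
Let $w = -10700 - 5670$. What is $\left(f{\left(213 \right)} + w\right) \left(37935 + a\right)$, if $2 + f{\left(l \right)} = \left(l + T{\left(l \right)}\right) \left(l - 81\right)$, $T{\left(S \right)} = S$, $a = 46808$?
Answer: $3377855980$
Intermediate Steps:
$w = -16370$ ($w = -10700 - 5670 = -16370$)
$f{\left(l \right)} = -2 + 2 l \left(-81 + l\right)$ ($f{\left(l \right)} = -2 + \left(l + l\right) \left(l - 81\right) = -2 + 2 l \left(-81 + l\right)$)
$\left(f{\left(213 \right)} + w\right) \left(37935 + a\right) = \left(\left(-2 - 34506 + 2 \cdot 213^{2}\right) - 16370\right) \left(37935 + 46808\right) = \left(\left(-2 - 34506 + 2 \cdot 45369\right) - 16370\right) 84743 = \left(\left(-2 - 34506 + 90738\right) - 16370\right) 84743 = \left(56230 - 16370\right) 84743 = 39860 \cdot 84743 = 3377855980$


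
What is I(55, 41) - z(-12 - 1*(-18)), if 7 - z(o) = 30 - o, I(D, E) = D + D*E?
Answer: 2327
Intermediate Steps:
z(o) = -23 + o (z(o) = 7 - (30 - o) = 7 + (-30 + o) = -23 + o)
I(55, 41) - z(-12 - 1*(-18)) = 55*(1 + 41) - (-23 + (-12 - 1*(-18))) = 55*42 - (-23 + (-12 + 18)) = 2310 - (-23 + 6) = 2310 - 1*(-17) = 2310 + 17 = 2327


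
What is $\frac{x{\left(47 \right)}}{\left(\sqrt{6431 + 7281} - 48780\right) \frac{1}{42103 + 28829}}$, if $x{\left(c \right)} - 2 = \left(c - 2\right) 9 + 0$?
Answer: $- \frac{88015351545}{148717168} - \frac{7217331 \sqrt{857}}{148717168} \approx -593.25$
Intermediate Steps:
$x{\left(c \right)} = -16 + 9 c$ ($x{\left(c \right)} = 2 + \left(\left(c - 2\right) 9 + 0\right) = 2 + \left(\left(-2 + c\right) 9 + 0\right) = 2 + \left(\left(-18 + 9 c\right) + 0\right) = 2 + \left(-18 + 9 c\right) = -16 + 9 c$)
$\frac{x{\left(47 \right)}}{\left(\sqrt{6431 + 7281} - 48780\right) \frac{1}{42103 + 28829}} = \frac{-16 + 9 \cdot 47}{\left(\sqrt{6431 + 7281} - 48780\right) \frac{1}{42103 + 28829}} = \frac{-16 + 423}{\left(\sqrt{13712} - 48780\right) \frac{1}{70932}} = \frac{407}{\left(4 \sqrt{857} - 48780\right) \frac{1}{70932}} = \frac{407}{\left(-48780 + 4 \sqrt{857}\right) \frac{1}{70932}} = \frac{407}{- \frac{4065}{5911} + \frac{\sqrt{857}}{17733}}$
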